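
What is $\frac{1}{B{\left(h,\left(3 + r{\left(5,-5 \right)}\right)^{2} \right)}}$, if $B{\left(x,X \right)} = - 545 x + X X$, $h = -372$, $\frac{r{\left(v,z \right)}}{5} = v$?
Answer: $\frac{1}{817396} \approx 1.2234 \cdot 10^{-6}$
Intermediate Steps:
$r{\left(v,z \right)} = 5 v$
$B{\left(x,X \right)} = X^{2} - 545 x$ ($B{\left(x,X \right)} = - 545 x + X^{2} = X^{2} - 545 x$)
$\frac{1}{B{\left(h,\left(3 + r{\left(5,-5 \right)}\right)^{2} \right)}} = \frac{1}{\left(\left(3 + 5 \cdot 5\right)^{2}\right)^{2} - -202740} = \frac{1}{\left(\left(3 + 25\right)^{2}\right)^{2} + 202740} = \frac{1}{\left(28^{2}\right)^{2} + 202740} = \frac{1}{784^{2} + 202740} = \frac{1}{614656 + 202740} = \frac{1}{817396}$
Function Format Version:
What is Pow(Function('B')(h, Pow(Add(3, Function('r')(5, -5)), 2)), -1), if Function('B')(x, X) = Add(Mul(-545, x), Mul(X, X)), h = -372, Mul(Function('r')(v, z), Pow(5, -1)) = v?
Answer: Rational(1, 817396) ≈ 1.2234e-6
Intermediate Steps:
Function('r')(v, z) = Mul(5, v)
Function('B')(x, X) = Add(Pow(X, 2), Mul(-545, x)) (Function('B')(x, X) = Add(Mul(-545, x), Pow(X, 2)) = Add(Pow(X, 2), Mul(-545, x)))
Pow(Function('B')(h, Pow(Add(3, Function('r')(5, -5)), 2)), -1) = Pow(Add(Pow(Pow(Add(3, Mul(5, 5)), 2), 2), Mul(-545, -372)), -1) = Pow(Add(Pow(Pow(Add(3, 25), 2), 2), 202740), -1) = Pow(Add(Pow(Pow(28, 2), 2), 202740), -1) = Pow(Add(Pow(784, 2), 202740), -1) = Pow(Add(614656, 202740), -1) = Pow(817396, -1) = Rational(1, 817396)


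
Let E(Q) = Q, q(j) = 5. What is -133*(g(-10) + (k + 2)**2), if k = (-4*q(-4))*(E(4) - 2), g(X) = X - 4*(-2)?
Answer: -191786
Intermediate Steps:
g(X) = 8 + X (g(X) = X + 8 = 8 + X)
k = -40 (k = (-4*5)*(4 - 2) = -20*2 = -40)
-133*(g(-10) + (k + 2)**2) = -133*((8 - 10) + (-40 + 2)**2) = -133*(-2 + (-38)**2) = -133*(-2 + 1444) = -133*1442 = -191786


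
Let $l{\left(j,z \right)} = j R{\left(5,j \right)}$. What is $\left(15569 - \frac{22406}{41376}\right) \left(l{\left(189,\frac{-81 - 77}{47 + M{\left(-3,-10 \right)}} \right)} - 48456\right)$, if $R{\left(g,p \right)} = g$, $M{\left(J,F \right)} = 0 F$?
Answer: $- \frac{5100785220153}{6896} \approx -7.3967 \cdot 10^{8}$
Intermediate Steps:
$M{\left(J,F \right)} = 0$
$l{\left(j,z \right)} = 5 j$ ($l{\left(j,z \right)} = j 5 = 5 j$)
$\left(15569 - \frac{22406}{41376}\right) \left(l{\left(189,\frac{-81 - 77}{47 + M{\left(-3,-10 \right)}} \right)} - 48456\right) = \left(15569 - \frac{22406}{41376}\right) \left(5 \cdot 189 - 48456\right) = \left(15569 - \frac{11203}{20688}\right) \left(945 - 48456\right) = \left(15569 - \frac{11203}{20688}\right) \left(-47511\right) = \frac{322080269}{20688} \left(-47511\right) = - \frac{5100785220153}{6896}$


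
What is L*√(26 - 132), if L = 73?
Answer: 73*I*√106 ≈ 751.58*I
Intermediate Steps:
L*√(26 - 132) = 73*√(26 - 132) = 73*√(-106) = 73*(I*√106) = 73*I*√106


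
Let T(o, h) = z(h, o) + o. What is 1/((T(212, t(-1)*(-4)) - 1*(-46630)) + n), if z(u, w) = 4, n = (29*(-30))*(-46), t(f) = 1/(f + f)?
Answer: 1/86866 ≈ 1.1512e-5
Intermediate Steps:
t(f) = 1/(2*f)
n = 40020 (n = -870*(-46) = 40020)
T(o, h) = 4 + o
1/((T(212, t(-1)*(-4)) - 1*(-46630)) + n) = 1/(((4 + 212) - 1*(-46630)) + 40020) = 1/((216 + 46630) + 40020) = 1/(46846 + 40020) = 1/86866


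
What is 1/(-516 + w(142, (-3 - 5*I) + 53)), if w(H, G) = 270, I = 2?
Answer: -1/246 ≈ -0.0040650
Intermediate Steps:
1/(-516 + w(142, (-3 - 5*I) + 53)) = 1/(-516 + 270) = 1/(-246) = -1/246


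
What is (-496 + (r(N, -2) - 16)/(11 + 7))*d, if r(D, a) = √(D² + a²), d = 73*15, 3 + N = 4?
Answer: -1632280/3 + 365*√5/6 ≈ -5.4396e+5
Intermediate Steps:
N = 1 (N = -3 + 4 = 1)
d = 1095
(-496 + (r(N, -2) - 16)/(11 + 7))*d = (-496 + (√(1² + (-2)²) - 16)/(11 + 7))*1095 = (-496 + (√(1 + 4) - 16)/18)*1095 = (-496 + (√5 - 16)/18)*1095 = (-496 + (-16 + √5)/18)*1095 = (-496 + (-8/9 + √5/18))*1095 = (-4472/9 + √5/18)*1095 = -1632280/3 + 365*√5/6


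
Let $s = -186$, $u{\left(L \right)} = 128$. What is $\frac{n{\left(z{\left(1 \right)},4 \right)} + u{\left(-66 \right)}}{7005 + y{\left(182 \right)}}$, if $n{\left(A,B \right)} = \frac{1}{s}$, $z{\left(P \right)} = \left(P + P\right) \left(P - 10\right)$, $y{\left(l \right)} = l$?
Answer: $\frac{23807}{1336782} \approx 0.017809$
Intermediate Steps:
$z{\left(P \right)} = 2 P \left(-10 + P\right)$
$n{\left(A,B \right)} = - \frac{1}{186}$ ($n{\left(A,B \right)} = \frac{1}{-186} = - \frac{1}{186}$)
$\frac{n{\left(z{\left(1 \right)},4 \right)} + u{\left(-66 \right)}}{7005 + y{\left(182 \right)}} = \frac{- \frac{1}{186} + 128}{7005 + 182} = \frac{23807}{186 \cdot 7187} = \frac{23807}{186} \cdot \frac{1}{7187} = \frac{23807}{1336782}$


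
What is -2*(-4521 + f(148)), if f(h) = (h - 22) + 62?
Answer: 8666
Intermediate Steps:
f(h) = 40 + h (f(h) = (-22 + h) + 62 = 40 + h)
-2*(-4521 + f(148)) = -2*(-4521 + (40 + 148)) = -2*(-4521 + 188) = -2*(-4333) = 8666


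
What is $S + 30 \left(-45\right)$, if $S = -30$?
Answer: $-1380$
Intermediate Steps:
$S + 30 \left(-45\right) = -30 + 30 \left(-45\right) = -30 - 1350 = -1380$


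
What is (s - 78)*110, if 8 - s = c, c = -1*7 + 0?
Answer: -6930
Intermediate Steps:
c = -7 (c = -7 + 0 = -7)
s = 15 (s = 8 - 1*(-7) = 8 + 7 = 15)
(s - 78)*110 = (15 - 78)*110 = -63*110 = -6930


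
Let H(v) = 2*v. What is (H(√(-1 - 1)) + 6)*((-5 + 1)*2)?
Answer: -48 - 16*I*√2 ≈ -48.0 - 22.627*I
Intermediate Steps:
(H(√(-1 - 1)) + 6)*((-5 + 1)*2) = (2*√(-1 - 1) + 6)*((-5 + 1)*2) = (2*√(-2) + 6)*(-4*2) = (2*(I*√2) + 6)*(-8) = (2*I*√2 + 6)*(-8) = (6 + 2*I*√2)*(-8) = -48 - 16*I*√2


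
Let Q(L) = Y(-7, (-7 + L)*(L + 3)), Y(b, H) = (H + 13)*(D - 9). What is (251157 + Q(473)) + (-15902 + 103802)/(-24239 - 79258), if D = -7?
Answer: -113781422693/34499 ≈ -3.2981e+6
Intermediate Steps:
Y(b, H) = -208 - 16*H (Y(b, H) = (H + 13)*(-7 - 9) = (13 + H)*(-16) = -208 - 16*H)
Q(L) = -208 - 16*(-7 + L)*(3 + L) (Q(L) = -208 - 16*(-7 + L)*(L + 3) = -208 - 16*(-7 + L)*(3 + L))
(251157 + Q(473)) + (-15902 + 103802)/(-24239 - 79258) = (251157 + (128 - 16*473**2 + 64*473)) + (-15902 + 103802)/(-24239 - 79258) = (251157 + (128 - 16*223729 + 30272)) + 87900/(-103497) = (251157 + (128 - 3579664 + 30272)) + 87900*(-1/103497) = (251157 - 3549264) - 29300/34499 = -3298107 - 29300/34499 = -113781422693/34499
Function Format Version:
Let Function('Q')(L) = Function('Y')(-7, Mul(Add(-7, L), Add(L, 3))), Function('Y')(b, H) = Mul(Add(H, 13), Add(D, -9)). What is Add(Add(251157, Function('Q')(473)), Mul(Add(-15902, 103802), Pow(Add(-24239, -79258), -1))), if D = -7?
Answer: Rational(-113781422693, 34499) ≈ -3.2981e+6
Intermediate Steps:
Function('Y')(b, H) = Add(-208, Mul(-16, H)) (Function('Y')(b, H) = Mul(Add(H, 13), Add(-7, -9)) = Mul(Add(13, H), -16) = Add(-208, Mul(-16, H)))
Function('Q')(L) = Add(-208, Mul(-16, Add(-7, L), Add(3, L))) (Function('Q')(L) = Add(-208, Mul(-16, Mul(Add(-7, L), Add(L, 3)))) = Add(-208, Mul(-16, Mul(Add(-7, L), Add(3, L)))) = Add(-208, Mul(-16, Add(-7, L), Add(3, L))))
Add(Add(251157, Function('Q')(473)), Mul(Add(-15902, 103802), Pow(Add(-24239, -79258), -1))) = Add(Add(251157, Add(128, Mul(-16, Pow(473, 2)), Mul(64, 473))), Mul(Add(-15902, 103802), Pow(Add(-24239, -79258), -1))) = Add(Add(251157, Add(128, Mul(-16, 223729), 30272)), Mul(87900, Pow(-103497, -1))) = Add(Add(251157, Add(128, -3579664, 30272)), Mul(87900, Rational(-1, 103497))) = Add(Add(251157, -3549264), Rational(-29300, 34499)) = Add(-3298107, Rational(-29300, 34499)) = Rational(-113781422693, 34499)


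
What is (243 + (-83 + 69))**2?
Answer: 52441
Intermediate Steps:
(243 + (-83 + 69))**2 = (243 - 14)**2 = 229**2 = 52441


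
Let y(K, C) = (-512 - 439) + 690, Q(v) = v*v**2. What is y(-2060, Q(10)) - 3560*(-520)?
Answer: 1850939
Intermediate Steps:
Q(v) = v**3
y(K, C) = -261 (y(K, C) = -951 + 690 = -261)
y(-2060, Q(10)) - 3560*(-520) = -261 - 3560*(-520) = -261 - 1*(-1851200) = -261 + 1851200 = 1850939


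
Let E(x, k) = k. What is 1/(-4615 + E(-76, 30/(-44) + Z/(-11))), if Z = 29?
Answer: -22/101603 ≈ -0.00021653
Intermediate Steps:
1/(-4615 + E(-76, 30/(-44) + Z/(-11))) = 1/(-4615 + (30/(-44) + 29/(-11))) = 1/(-4615 + (30*(-1/44) + 29*(-1/11))) = 1/(-4615 + (-15/22 - 29/11)) = 1/(-4615 - 73/22) = 1/(-101603/22) = -22/101603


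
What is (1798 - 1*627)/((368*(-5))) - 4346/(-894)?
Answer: 3474883/822480 ≈ 4.2249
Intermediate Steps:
(1798 - 1*627)/((368*(-5))) - 4346/(-894) = (1798 - 627)/(-1840) - 4346*(-1/894) = 1171*(-1/1840) + 2173/447 = -1171/1840 + 2173/447 = 3474883/822480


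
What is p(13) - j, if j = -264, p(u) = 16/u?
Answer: 3448/13 ≈ 265.23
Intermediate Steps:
p(13) - j = 16/13 - 1*(-264) = 16*(1/13) + 264 = 16/13 + 264 = 3448/13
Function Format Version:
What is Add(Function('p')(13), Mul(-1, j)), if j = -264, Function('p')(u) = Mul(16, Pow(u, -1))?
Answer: Rational(3448, 13) ≈ 265.23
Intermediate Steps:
Add(Function('p')(13), Mul(-1, j)) = Add(Mul(16, Pow(13, -1)), Mul(-1, -264)) = Add(Mul(16, Rational(1, 13)), 264) = Add(Rational(16, 13), 264) = Rational(3448, 13)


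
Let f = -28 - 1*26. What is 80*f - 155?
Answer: -4475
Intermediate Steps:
f = -54 (f = -28 - 26 = -54)
80*f - 155 = 80*(-54) - 155 = -4320 - 155 = -4475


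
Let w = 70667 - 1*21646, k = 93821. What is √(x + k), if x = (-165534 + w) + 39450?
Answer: 21*√38 ≈ 129.45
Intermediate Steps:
w = 49021 (w = 70667 - 21646 = 49021)
x = -77063 (x = (-165534 + 49021) + 39450 = -116513 + 39450 = -77063)
√(x + k) = √(-77063 + 93821) = √16758 = 21*√38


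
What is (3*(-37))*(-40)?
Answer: 4440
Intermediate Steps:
(3*(-37))*(-40) = -111*(-40) = 4440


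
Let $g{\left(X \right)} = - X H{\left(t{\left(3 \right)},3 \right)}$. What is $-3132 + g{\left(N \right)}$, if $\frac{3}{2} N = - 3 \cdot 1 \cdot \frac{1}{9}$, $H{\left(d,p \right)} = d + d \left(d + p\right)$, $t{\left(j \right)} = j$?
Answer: $- \frac{9382}{3} \approx -3127.3$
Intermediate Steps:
$N = - \frac{2}{9}$ ($N = \frac{2 \left(- 3 \cdot 1 \cdot \frac{1}{9}\right)}{3} = \frac{2 \left(\left(-3\right) \frac{1}{9}\right)}{3} = \frac{2}{3} \left(- \frac{1}{3}\right) = - \frac{2}{9} \approx -0.22222$)
$g{\left(X \right)} = - 21 X$ ($g{\left(X \right)} = - X 3 \left(1 + 3 + 3\right) = - X 3 \cdot 7 = - X 21 = - 21 X$)
$-3132 + g{\left(N \right)} = -3132 - - \frac{14}{3} = -3132 + \frac{14}{3} = - \frac{9382}{3}$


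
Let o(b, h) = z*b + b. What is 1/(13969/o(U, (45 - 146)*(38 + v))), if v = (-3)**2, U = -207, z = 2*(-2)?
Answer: 621/13969 ≈ 0.044456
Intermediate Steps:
z = -4
v = 9
o(b, h) = -3*b (o(b, h) = -4*b + b = -3*b)
1/(13969/o(U, (45 - 146)*(38 + v))) = 1/(13969/((-3*(-207)))) = 1/(13969/621) = 621/13969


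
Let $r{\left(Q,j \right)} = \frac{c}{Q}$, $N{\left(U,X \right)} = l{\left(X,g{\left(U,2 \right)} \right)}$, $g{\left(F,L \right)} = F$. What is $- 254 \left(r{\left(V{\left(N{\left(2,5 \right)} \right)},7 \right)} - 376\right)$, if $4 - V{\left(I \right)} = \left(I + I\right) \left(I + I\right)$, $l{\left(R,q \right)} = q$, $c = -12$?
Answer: $95250$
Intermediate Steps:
$N{\left(U,X \right)} = U$
$V{\left(I \right)} = 4 - 4 I^{2}$ ($V{\left(I \right)} = 4 - \left(I + I\right) \left(I + I\right) = 4 - 2 I 2 I = 4 - 4 I^{2}$)
$r{\left(Q,j \right)} = - \frac{12}{Q}$
$- 254 \left(r{\left(V{\left(N{\left(2,5 \right)} \right)},7 \right)} - 376\right) = - 254 \left(- \frac{12}{4 - 4 \cdot 2^{2}} - 376\right) = - 254 \left(- \frac{12}{4 - 16} - 376\right) = - 254 \left(- \frac{12}{-12} - 376\right) = - 254 \left(\left(-12\right) \left(- \frac{1}{12}\right) - 376\right) = - 254 \left(1 - 376\right) = \left(-254\right) \left(-375\right) = 95250$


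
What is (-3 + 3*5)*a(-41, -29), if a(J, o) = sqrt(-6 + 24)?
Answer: 36*sqrt(2) ≈ 50.912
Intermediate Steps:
a(J, o) = 3*sqrt(2) (a(J, o) = sqrt(18) = 3*sqrt(2))
(-3 + 3*5)*a(-41, -29) = (-3 + 3*5)*(3*sqrt(2)) = (-3 + 15)*(3*sqrt(2)) = 12*(3*sqrt(2)) = 36*sqrt(2)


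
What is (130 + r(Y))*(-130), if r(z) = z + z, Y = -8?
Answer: -14820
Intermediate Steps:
r(z) = 2*z
(130 + r(Y))*(-130) = (130 + 2*(-8))*(-130) = (130 - 16)*(-130) = 114*(-130) = -14820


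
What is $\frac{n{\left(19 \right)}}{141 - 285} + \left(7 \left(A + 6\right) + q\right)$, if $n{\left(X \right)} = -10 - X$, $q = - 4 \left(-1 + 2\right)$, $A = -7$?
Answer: $- \frac{1555}{144} \approx -10.799$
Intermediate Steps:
$q = -4$ ($q = \left(-4\right) 1 = -4$)
$\frac{n{\left(19 \right)}}{141 - 285} + \left(7 \left(A + 6\right) + q\right) = \frac{-10 - 19}{141 - 285} + \left(7 \left(-7 + 6\right) - 4\right) = \frac{-10 - 19}{-144} + \left(7 \left(-1\right) - 4\right) = \left(-29\right) \left(- \frac{1}{144}\right) - 11 = \frac{29}{144} - 11 = - \frac{1555}{144}$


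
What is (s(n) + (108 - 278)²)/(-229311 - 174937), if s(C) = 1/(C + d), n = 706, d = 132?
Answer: -24218201/338759824 ≈ -0.071491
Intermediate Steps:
s(C) = 1/(132 + C) (s(C) = 1/(C + 132) = 1/(132 + C))
(s(n) + (108 - 278)²)/(-229311 - 174937) = (1/(132 + 706) + (108 - 278)²)/(-229311 - 174937) = (1/838 + (-170)²)/(-404248) = (1/838 + 28900)*(-1/404248) = (24218201/838)*(-1/404248) = -24218201/338759824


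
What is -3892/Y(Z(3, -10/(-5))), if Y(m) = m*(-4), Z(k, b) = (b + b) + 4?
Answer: 973/8 ≈ 121.63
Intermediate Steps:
Z(k, b) = 4 + 2*b (Z(k, b) = 2*b + 4 = 4 + 2*b)
Y(m) = -4*m
-3892/Y(Z(3, -10/(-5))) = -3892*(-1/(4*(4 + 2*(-10/(-5))))) = -3892*(-1/(4*(4 + 2*(-10*(-1/5))))) = -3892*(-1/(4*(4 + 2*2))) = -3892*(-1/(4*(4 + 4))) = -3892/((-4*8)) = -3892/(-32) = -3892*(-1/32) = 973/8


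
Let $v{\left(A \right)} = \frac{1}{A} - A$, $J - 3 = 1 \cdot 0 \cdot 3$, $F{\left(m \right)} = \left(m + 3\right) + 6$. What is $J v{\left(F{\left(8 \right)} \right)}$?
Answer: $- \frac{864}{17} \approx -50.824$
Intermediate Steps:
$F{\left(m \right)} = 9 + m$ ($F{\left(m \right)} = \left(3 + m\right) + 6 = 9 + m$)
$J = 3$ ($J = 3 + 1 \cdot 0 \cdot 3 = 3 + 0 \cdot 3 = 3 + 0 = 3$)
$J v{\left(F{\left(8 \right)} \right)} = 3 \left(\frac{1}{9 + 8} - \left(9 + 8\right)\right) = 3 \left(\frac{1}{17} - 17\right) = 3 \left(- \frac{288}{17}\right) = - \frac{864}{17}$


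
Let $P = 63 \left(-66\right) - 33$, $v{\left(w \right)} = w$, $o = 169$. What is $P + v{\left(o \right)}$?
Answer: $-4022$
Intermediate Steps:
$P = -4191$ ($P = -4158 - 33 = -4191$)
$P + v{\left(o \right)} = -4191 + 169 = -4022$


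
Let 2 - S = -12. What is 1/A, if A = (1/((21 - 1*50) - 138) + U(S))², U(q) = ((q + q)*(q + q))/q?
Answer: 27889/87441201 ≈ 0.00031895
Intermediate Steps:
S = 14 (S = 2 - 1*(-12) = 2 + 12 = 14)
U(q) = 4*q (U(q) = ((2*q)*(2*q))/q = (4*q²)/q = 4*q)
A = 87441201/27889 (A = (1/((21 - 1*50) - 138) + 4*14)² = (1/((21 - 50) - 138) + 56)² = (1/(-29 - 138) + 56)² = (1/(-167) + 56)² = (-1/167 + 56)² = (9351/167)² = 87441201/27889 ≈ 3135.3)
1/A = 1/(87441201/27889) = 27889/87441201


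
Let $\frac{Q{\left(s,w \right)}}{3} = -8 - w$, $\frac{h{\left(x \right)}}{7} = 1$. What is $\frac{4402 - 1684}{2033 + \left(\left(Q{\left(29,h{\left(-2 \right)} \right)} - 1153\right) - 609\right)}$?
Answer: $\frac{1359}{113} \approx 12.027$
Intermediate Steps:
$h{\left(x \right)} = 7$ ($h{\left(x \right)} = 7 \cdot 1 = 7$)
$Q{\left(s,w \right)} = -24 - 3 w$ ($Q{\left(s,w \right)} = 3 \left(-8 - w\right) = -24 - 3 w$)
$\frac{4402 - 1684}{2033 + \left(\left(Q{\left(29,h{\left(-2 \right)} \right)} - 1153\right) - 609\right)} = \frac{4402 - 1684}{2033 - 1807} = \frac{2718}{2033 - 1807} = \frac{2718}{226} = 2718 \cdot \frac{1}{226} = \frac{1359}{113}$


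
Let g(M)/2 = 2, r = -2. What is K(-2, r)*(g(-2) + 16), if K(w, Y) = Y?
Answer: -40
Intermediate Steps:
g(M) = 4 (g(M) = 2*2 = 4)
K(-2, r)*(g(-2) + 16) = -2*(4 + 16) = -2*20 = -40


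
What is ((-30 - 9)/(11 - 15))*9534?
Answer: 185913/2 ≈ 92957.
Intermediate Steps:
((-30 - 9)/(11 - 15))*9534 = -39/(-4)*9534 = -39*(-¼)*9534 = (39/4)*9534 = 185913/2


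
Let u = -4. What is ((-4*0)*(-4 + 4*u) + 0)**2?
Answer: 0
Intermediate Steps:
((-4*0)*(-4 + 4*u) + 0)**2 = ((-4*0)*(-4 + 4*(-4)) + 0)**2 = (0*(-4 - 16) + 0)**2 = (0*(-20) + 0)**2 = (0 + 0)**2 = 0**2 = 0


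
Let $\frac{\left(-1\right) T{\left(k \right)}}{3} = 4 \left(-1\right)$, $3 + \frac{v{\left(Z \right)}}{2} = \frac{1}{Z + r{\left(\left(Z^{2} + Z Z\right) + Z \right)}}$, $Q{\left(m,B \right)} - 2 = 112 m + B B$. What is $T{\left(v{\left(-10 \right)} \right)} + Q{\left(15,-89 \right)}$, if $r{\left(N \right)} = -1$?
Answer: $9615$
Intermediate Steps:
$Q{\left(m,B \right)} = 2 + B^{2} + 112 m$ ($Q{\left(m,B \right)} = 2 + \left(112 m + B B\right) = 2 + \left(112 m + B^{2}\right) = 2 + \left(B^{2} + 112 m\right) = 2 + B^{2} + 112 m$)
$v{\left(Z \right)} = -6 + \frac{2}{-1 + Z}$ ($v{\left(Z \right)} = -6 + \frac{2}{Z - 1} = -6 + \frac{2}{-1 + Z}$)
$T{\left(k \right)} = 12$ ($T{\left(k \right)} = - 3 \cdot 4 \left(-1\right) = \left(-3\right) \left(-4\right) = 12$)
$T{\left(v{\left(-10 \right)} \right)} + Q{\left(15,-89 \right)} = 12 + \left(2 + \left(-89\right)^{2} + 112 \cdot 15\right) = 12 + \left(2 + 7921 + 1680\right) = 12 + 9603 = 9615$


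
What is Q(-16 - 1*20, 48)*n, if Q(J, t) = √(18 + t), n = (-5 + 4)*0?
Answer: 0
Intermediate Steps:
n = 0 (n = -1*0 = 0)
Q(-16 - 1*20, 48)*n = √(18 + 48)*0 = √66*0 = 0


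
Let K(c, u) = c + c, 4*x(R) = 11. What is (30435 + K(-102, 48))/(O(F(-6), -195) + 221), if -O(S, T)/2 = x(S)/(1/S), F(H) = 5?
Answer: 6718/43 ≈ 156.23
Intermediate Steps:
x(R) = 11/4 (x(R) = (¼)*11 = 11/4)
K(c, u) = 2*c
O(S, T) = -11*S/2 (O(S, T) = -11/(2*(1/S)) = -11*S/2)
(30435 + K(-102, 48))/(O(F(-6), -195) + 221) = (30435 + 2*(-102))/(-11/2*5 + 221) = (30435 - 204)/(-55/2 + 221) = 30231/(387/2) = 30231*(2/387) = 6718/43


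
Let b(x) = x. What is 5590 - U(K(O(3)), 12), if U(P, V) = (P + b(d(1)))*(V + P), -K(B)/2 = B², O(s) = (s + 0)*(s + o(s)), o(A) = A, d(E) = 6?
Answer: -402722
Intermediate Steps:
O(s) = 2*s² (O(s) = (s + 0)*(s + s) = s*(2*s) = 2*s²)
K(B) = -2*B²
U(P, V) = (6 + P)*(P + V) (U(P, V) = (P + 6)*(V + P) = (6 + P)*(P + V))
5590 - U(K(O(3)), 12) = 5590 - ((-2*(2*3²)²)² + 6*(-2*(2*3²)²) + 6*12 - 2*(2*3²)²*12) = 5590 - ((-2*(2*9)²)² + 6*(-2*(2*9)²) + 72 - 2*(2*9)²*12) = 5590 - ((-2*18²)² + 6*(-2*18²) + 72 - 2*18²*12) = 5590 - ((-2*324)² + 6*(-2*324) + 72 - 2*324*12) = 5590 - ((-648)² + 6*(-648) + 72 - 648*12) = 5590 - (419904 - 3888 + 72 - 7776) = 5590 - 1*408312 = 5590 - 408312 = -402722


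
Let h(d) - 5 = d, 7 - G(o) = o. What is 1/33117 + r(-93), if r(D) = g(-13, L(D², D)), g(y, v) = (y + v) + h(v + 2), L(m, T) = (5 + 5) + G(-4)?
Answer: 1192213/33117 ≈ 36.000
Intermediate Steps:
G(o) = 7 - o
h(d) = 5 + d
L(m, T) = 21 (L(m, T) = (5 + 5) + (7 - 1*(-4)) = 10 + (7 + 4) = 10 + 11 = 21)
g(y, v) = 7 + y + 2*v (g(y, v) = (y + v) + (5 + (v + 2)) = (v + y) + (5 + (2 + v)) = (v + y) + (7 + v) = 7 + y + 2*v)
r(D) = 36 (r(D) = 7 - 13 + 2*21 = 7 - 13 + 42 = 36)
1/33117 + r(-93) = 1/33117 + 36 = 1192213/33117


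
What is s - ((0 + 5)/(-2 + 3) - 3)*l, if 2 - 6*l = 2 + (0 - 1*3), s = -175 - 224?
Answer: -400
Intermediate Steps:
s = -399
l = ½ (l = ⅓ - (2 + (0 - 1*3))/6 = ⅓ - (2 + (0 - 3))/6 = ⅓ - (2 - 3)/6 = ⅓ - ⅙*(-1) = ⅓ + ⅙ = ½ ≈ 0.50000)
s - ((0 + 5)/(-2 + 3) - 3)*l = -399 - ((0 + 5)/(-2 + 3) - 3)/2 = -399 - (5/1 - 3)/2 = -399 - (5*1 - 3)/2 = -399 - (5 - 3)/2 = -399 - 2/2 = -399 - 1*1 = -399 - 1 = -400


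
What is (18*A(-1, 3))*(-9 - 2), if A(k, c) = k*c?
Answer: 594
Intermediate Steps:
A(k, c) = c*k
(18*A(-1, 3))*(-9 - 2) = (18*(3*(-1)))*(-9 - 2) = (18*(-3))*(-11) = -54*(-11) = 594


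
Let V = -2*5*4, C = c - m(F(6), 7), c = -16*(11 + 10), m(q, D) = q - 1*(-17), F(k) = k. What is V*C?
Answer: 14360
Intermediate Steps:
m(q, D) = 17 + q (m(q, D) = q + 17 = 17 + q)
c = -336 (c = -16*21 = -336)
C = -359 (C = -336 - (17 + 6) = -336 - 1*23 = -336 - 23 = -359)
V = -40 (V = -10*4 = -40)
V*C = -40*(-359) = 14360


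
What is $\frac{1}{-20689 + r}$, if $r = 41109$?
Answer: $\frac{1}{20420} \approx 4.8972 \cdot 10^{-5}$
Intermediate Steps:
$\frac{1}{-20689 + r} = \frac{1}{-20689 + 41109} = \frac{1}{20420}$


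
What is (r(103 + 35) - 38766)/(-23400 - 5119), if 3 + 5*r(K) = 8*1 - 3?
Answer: 193828/142595 ≈ 1.3593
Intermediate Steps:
r(K) = ⅖ (r(K) = -⅗ + (8*1 - 3)/5 = -⅗ + (8 - 3)/5 = -⅗ + (⅕)*5 = -⅗ + 1 = ⅖)
(r(103 + 35) - 38766)/(-23400 - 5119) = (⅖ - 38766)/(-23400 - 5119) = -193828/5/(-28519) = -193828/5*(-1/28519) = 193828/142595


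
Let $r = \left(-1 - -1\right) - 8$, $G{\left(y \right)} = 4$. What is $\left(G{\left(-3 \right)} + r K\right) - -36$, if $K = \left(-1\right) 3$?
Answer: $64$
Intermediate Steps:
$K = -3$
$r = -8$ ($r = \left(-1 + 1\right) - 8 = 0 - 8 = -8$)
$\left(G{\left(-3 \right)} + r K\right) - -36 = \left(4 - -24\right) - -36 = \left(4 + 24\right) + 36 = 28 + 36 = 64$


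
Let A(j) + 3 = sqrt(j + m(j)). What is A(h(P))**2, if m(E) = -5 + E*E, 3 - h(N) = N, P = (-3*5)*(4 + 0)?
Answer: (3 - sqrt(4027))**2 ≈ 3655.3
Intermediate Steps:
P = -60 (P = -15*4 = -60)
h(N) = 3 - N
m(E) = -5 + E**2
A(j) = -3 + sqrt(-5 + j + j**2) (A(j) = -3 + sqrt(j + (-5 + j**2)) = -3 + sqrt(-5 + j + j**2))
A(h(P))**2 = (-3 + sqrt(-5 + (3 - 1*(-60)) + (3 - 1*(-60))**2))**2 = (-3 + sqrt(-5 + (3 + 60) + (3 + 60)**2))**2 = (-3 + sqrt(-5 + 63 + 63**2))**2 = (-3 + sqrt(-5 + 63 + 3969))**2 = (-3 + sqrt(4027))**2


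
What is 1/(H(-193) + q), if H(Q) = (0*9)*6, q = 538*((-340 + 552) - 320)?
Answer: -1/58104 ≈ -1.7211e-5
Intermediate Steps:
q = -58104 (q = 538*(212 - 320) = 538*(-108) = -58104)
H(Q) = 0 (H(Q) = 0*6 = 0)
1/(H(-193) + q) = 1/(0 - 58104) = 1/(-58104) = -1/58104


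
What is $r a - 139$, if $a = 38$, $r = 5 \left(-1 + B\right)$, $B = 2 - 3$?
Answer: $-519$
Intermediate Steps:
$B = -1$
$r = -10$ ($r = 5 \left(-1 - 1\right) = 5 \left(-2\right) = -10$)
$r a - 139 = \left(-10\right) 38 - 139 = -380 - 139 = -519$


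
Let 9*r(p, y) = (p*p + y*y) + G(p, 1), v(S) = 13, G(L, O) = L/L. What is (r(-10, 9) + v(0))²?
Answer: 89401/81 ≈ 1103.7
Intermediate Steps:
G(L, O) = 1
r(p, y) = ⅑ + p²/9 + y²/9 (r(p, y) = ((p*p + y*y) + 1)/9 = ((p² + y²) + 1)/9 = (1 + p² + y²)/9 = ⅑ + p²/9 + y²/9)
(r(-10, 9) + v(0))² = ((⅑ + (⅑)*(-10)² + (⅑)*9²) + 13)² = ((⅑ + (⅑)*100 + (⅑)*81) + 13)² = ((⅑ + 100/9 + 9) + 13)² = (182/9 + 13)² = (299/9)² = 89401/81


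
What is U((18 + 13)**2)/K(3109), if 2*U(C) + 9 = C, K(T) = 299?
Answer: 476/299 ≈ 1.5920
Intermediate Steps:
U(C) = -9/2 + C/2
U((18 + 13)**2)/K(3109) = (-9/2 + (18 + 13)**2/2)/299 = (-9/2 + (1/2)*31**2)*(1/299) = (-9/2 + (1/2)*961)*(1/299) = (-9/2 + 961/2)*(1/299) = 476*(1/299) = 476/299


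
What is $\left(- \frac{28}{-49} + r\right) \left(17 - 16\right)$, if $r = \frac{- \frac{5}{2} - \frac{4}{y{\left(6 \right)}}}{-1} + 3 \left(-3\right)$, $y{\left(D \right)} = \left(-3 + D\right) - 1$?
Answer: $- \frac{55}{14} \approx -3.9286$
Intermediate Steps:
$y{\left(D \right)} = -4 + D$
$r = - \frac{9}{2}$ ($r = \frac{- \frac{5}{2} - \frac{4}{-4 + 6}}{-1} + 3 \left(-3\right) = \left(\left(-5\right) \frac{1}{2} - \frac{4}{2}\right) \left(-1\right) - 9 = \left(- \frac{5}{2} - 2\right) \left(-1\right) - 9 = \left(- \frac{9}{2}\right) \left(-1\right) - 9 = \frac{9}{2} - 9 = - \frac{9}{2} \approx -4.5$)
$\left(- \frac{28}{-49} + r\right) \left(17 - 16\right) = \left(- \frac{28}{-49} - \frac{9}{2}\right) \left(17 - 16\right) = \left(\left(-28\right) \left(- \frac{1}{49}\right) - \frac{9}{2}\right) \left(17 - 16\right) = \left(\frac{4}{7} - \frac{9}{2}\right) 1 = \left(- \frac{55}{14}\right) 1 = - \frac{55}{14}$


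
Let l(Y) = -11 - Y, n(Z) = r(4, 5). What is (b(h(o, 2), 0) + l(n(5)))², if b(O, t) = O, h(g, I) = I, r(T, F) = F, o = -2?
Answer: 196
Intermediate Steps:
n(Z) = 5
(b(h(o, 2), 0) + l(n(5)))² = (2 + (-11 - 1*5))² = (2 + (-11 - 5))² = (2 - 16)² = (-14)² = 196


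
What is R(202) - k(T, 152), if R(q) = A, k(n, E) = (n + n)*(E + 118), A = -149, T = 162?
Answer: -87629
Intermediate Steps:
k(n, E) = 2*n*(118 + E) (k(n, E) = (2*n)*(118 + E) = 2*n*(118 + E))
R(q) = -149
R(202) - k(T, 152) = -149 - 2*162*(118 + 152) = -149 - 2*162*270 = -149 - 1*87480 = -149 - 87480 = -87629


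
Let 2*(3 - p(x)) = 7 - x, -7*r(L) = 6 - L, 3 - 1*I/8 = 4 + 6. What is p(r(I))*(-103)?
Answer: 7107/14 ≈ 507.64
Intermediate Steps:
I = -56 (I = 24 - 8*(4 + 6) = 24 - 8*10 = 24 - 80 = -56)
r(L) = -6/7 + L/7 (r(L) = -(6 - L)/7 = -6/7 + L/7)
p(x) = -½ + x/2 (p(x) = 3 - (7 - x)/2 = 3 + (-7/2 + x/2) = -½ + x/2)
p(r(I))*(-103) = (-½ + (-6/7 + (⅐)*(-56))/2)*(-103) = (-½ + (-6/7 - 8)/2)*(-103) = (-½ + (½)*(-62/7))*(-103) = (-½ - 31/7)*(-103) = -69/14*(-103) = 7107/14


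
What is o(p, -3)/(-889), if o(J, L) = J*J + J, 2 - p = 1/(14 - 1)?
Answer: -950/150241 ≈ -0.0063232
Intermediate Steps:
p = 25/13 (p = 2 - 1/(14 - 1) = 2 - 1/13 = 25/13 ≈ 1.9231)
o(J, L) = J + J² (o(J, L) = J² + J = J + J²)
o(p, -3)/(-889) = (25*(1 + 25/13)/13)/(-889) = ((25/13)*(38/13))*(-1/889) = (950/169)*(-1/889) = -950/150241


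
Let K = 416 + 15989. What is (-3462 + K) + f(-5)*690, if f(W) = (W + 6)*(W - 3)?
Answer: 7423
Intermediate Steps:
f(W) = (-3 + W)*(6 + W) (f(W) = (6 + W)*(-3 + W) = (-3 + W)*(6 + W))
K = 16405
(-3462 + K) + f(-5)*690 = (-3462 + 16405) + (-18 + (-5)² + 3*(-5))*690 = 12943 + (-18 + 25 - 15)*690 = 12943 - 8*690 = 12943 - 5520 = 7423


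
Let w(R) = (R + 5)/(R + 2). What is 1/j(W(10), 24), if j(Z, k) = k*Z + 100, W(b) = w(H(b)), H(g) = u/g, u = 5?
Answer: 5/764 ≈ 0.0065445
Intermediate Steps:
H(g) = 5/g
w(R) = (5 + R)/(2 + R)
W(b) = (5 + 5/b)/(2 + 5/b)
j(Z, k) = 100 + Z*k (j(Z, k) = Z*k + 100 = 100 + Z*k)
1/j(W(10), 24) = 1/(100 + (5*(1 + 10)/(5 + 2*10))*24) = 1/(100 + (5*11/(5 + 20))*24) = 1/(100 + (5*11/25)*24) = 1/(100 + (5*(1/25)*11)*24) = 1/(100 + (11/5)*24) = 1/(100 + 264/5) = 1/(764/5) = 5/764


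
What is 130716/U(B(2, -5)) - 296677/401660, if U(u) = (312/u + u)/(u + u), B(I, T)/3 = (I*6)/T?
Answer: 5670253523897/152229140 ≈ 37248.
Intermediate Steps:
B(I, T) = 18*I/T (B(I, T) = 3*((I*6)/T) = 3*((6*I)/T) = 3*(6*I/T) = 18*I/T)
U(u) = (u + 312/u)/(2*u) (U(u) = (u + 312/u)/((2*u)) = (u + 312/u)*(1/(2*u)) = (u + 312/u)/(2*u))
130716/U(B(2, -5)) - 296677/401660 = 130716/(½ + 156/(18*2/(-5))²) - 296677/401660 = 130716/(½ + 156/(18*2*(-⅕))²) - 296677*1/401660 = 130716/(½ + 156/(-36/5)²) - 296677/401660 = 130716/(½ + 156*(25/1296)) - 296677/401660 = 130716/(½ + 325/108) - 296677/401660 = 130716/(379/108) - 296677/401660 = 130716*(108/379) - 296677/401660 = 14117328/379 - 296677/401660 = 5670253523897/152229140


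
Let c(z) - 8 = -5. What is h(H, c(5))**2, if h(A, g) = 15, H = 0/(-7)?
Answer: 225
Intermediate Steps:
H = 0 (H = 0*(-1/7) = 0)
c(z) = 3 (c(z) = 8 - 5 = 3)
h(H, c(5))**2 = 15**2 = 225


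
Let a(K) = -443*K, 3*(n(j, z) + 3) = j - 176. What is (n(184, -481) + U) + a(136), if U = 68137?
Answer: 23666/3 ≈ 7888.7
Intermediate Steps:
n(j, z) = -185/3 + j/3 (n(j, z) = -3 + (j - 176)/3 = -3 + (-176 + j)/3 = -3 + (-176/3 + j/3) = -185/3 + j/3)
(n(184, -481) + U) + a(136) = ((-185/3 + (1/3)*184) + 68137) - 443*136 = ((-185/3 + 184/3) + 68137) - 60248 = (-1/3 + 68137) - 60248 = 204410/3 - 60248 = 23666/3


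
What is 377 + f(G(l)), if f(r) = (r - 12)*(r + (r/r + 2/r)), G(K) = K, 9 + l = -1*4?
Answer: 8851/13 ≈ 680.85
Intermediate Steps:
l = -13 (l = -9 - 1*4 = -9 - 4 = -13)
f(r) = (-12 + r)*(1 + r + 2/r) (f(r) = (-12 + r)*(r + (1 + 2/r)) = (-12 + r)*(1 + r + 2/r))
377 + f(G(l)) = 377 + (-10 + (-13)² - 24/(-13) - 11*(-13)) = 377 + (-10 + 169 - 24*(-1/13) + 143) = 377 + (-10 + 169 + 24/13 + 143) = 377 + 3950/13 = 8851/13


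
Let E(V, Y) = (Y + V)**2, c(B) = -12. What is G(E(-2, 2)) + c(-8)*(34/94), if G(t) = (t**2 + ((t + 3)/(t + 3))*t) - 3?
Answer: -345/47 ≈ -7.3404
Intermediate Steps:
E(V, Y) = (V + Y)**2
G(t) = -3 + t + t**2 (G(t) = (t**2 + ((3 + t)/(3 + t))*t) - 3 = (t**2 + 1*t) - 3 = (t**2 + t) - 3 = (t + t**2) - 3 = -3 + t + t**2)
G(E(-2, 2)) + c(-8)*(34/94) = (-3 + (-2 + 2)**2 + ((-2 + 2)**2)**2) - 408/94 = (-3 + 0**2 + (0**2)**2) - 408/94 = (-3 + 0 + 0**2) - 12*17/47 = (-3 + 0 + 0) - 204/47 = -3 - 204/47 = -345/47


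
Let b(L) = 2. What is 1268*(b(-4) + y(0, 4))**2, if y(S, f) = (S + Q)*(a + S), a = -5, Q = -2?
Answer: 182592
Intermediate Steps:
y(S, f) = (-5 + S)*(-2 + S) (y(S, f) = (S - 2)*(-5 + S) = (-2 + S)*(-5 + S) = (-5 + S)*(-2 + S))
1268*(b(-4) + y(0, 4))**2 = 1268*(2 + (10 + 0**2 - 7*0))**2 = 1268*(2 + (10 + 0 + 0))**2 = 1268*(2 + 10)**2 = 1268*12**2 = 1268*144 = 182592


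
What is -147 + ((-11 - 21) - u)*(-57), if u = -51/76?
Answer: 6555/4 ≈ 1638.8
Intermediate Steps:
u = -51/76 (u = -51*1/76 = -51/76 ≈ -0.67105)
-147 + ((-11 - 21) - u)*(-57) = -147 + ((-11 - 21) - 1*(-51/76))*(-57) = -147 + (-32 + 51/76)*(-57) = -147 - 2381/76*(-57) = -147 + 7143/4 = 6555/4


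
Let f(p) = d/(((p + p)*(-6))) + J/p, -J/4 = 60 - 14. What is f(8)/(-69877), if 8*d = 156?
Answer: 1485/4472128 ≈ 0.00033206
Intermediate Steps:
d = 39/2 (d = (⅛)*156 = 39/2 ≈ 19.500)
J = -184 (J = -4*(60 - 14) = -4*46 = -184)
f(p) = -1485/(8*p) (f(p) = 39/(2*(((p + p)*(-6)))) - 184/p = 39/(2*(((2*p)*(-6)))) - 184/p = 39/(2*((-12*p))) - 184/p = 39*(-1/(12*p))/2 - 184/p = -13/(8*p) - 184/p = -1485/(8*p))
f(8)/(-69877) = -1485/8/8/(-69877) = -1485/8*⅛*(-1/69877) = -1485/64*(-1/69877) = 1485/4472128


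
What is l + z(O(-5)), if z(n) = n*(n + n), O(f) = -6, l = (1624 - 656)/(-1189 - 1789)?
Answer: 106724/1489 ≈ 71.675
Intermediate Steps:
l = -484/1489 (l = 968/(-2978) = 968*(-1/2978) = -484/1489 ≈ -0.32505)
z(n) = 2*n² (z(n) = n*(2*n) = 2*n²)
l + z(O(-5)) = -484/1489 + 2*(-6)² = -484/1489 + 2*36 = -484/1489 + 72 = 106724/1489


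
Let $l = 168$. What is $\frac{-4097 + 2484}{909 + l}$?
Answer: $- \frac{1613}{1077} \approx -1.4977$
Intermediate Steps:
$\frac{-4097 + 2484}{909 + l} = \frac{-4097 + 2484}{909 + 168} = - \frac{1613}{1077}$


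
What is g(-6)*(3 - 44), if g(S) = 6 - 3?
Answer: -123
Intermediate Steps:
g(S) = 3
g(-6)*(3 - 44) = 3*(3 - 44) = 3*(-41) = -123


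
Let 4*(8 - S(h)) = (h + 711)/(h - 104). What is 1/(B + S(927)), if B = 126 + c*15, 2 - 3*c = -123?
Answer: 1646/1248495 ≈ 0.0013184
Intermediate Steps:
c = 125/3 (c = 2/3 - 1/3*(-123) = 2/3 + 41 = 125/3 ≈ 41.667)
B = 751 (B = 126 + (125/3)*15 = 126 + 625 = 751)
S(h) = 8 - (711 + h)/(4*(-104 + h)) (S(h) = 8 - (h + 711)/(4*(h - 104)) = 8 - (711 + h)/(4*(-104 + h)))
1/(B + S(927)) = 1/(751 + (-4039 + 31*927)/(4*(-104 + 927))) = 1/(751 + (1/4)*(-4039 + 28737)/823) = 1/(751 + (1/4)*(1/823)*24698) = 1/(751 + 12349/1646) = 1/(1248495/1646) = 1646/1248495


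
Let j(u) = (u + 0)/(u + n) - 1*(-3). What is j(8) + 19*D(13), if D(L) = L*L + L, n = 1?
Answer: 31157/9 ≈ 3461.9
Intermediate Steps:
D(L) = L + L² (D(L) = L² + L = L + L²)
j(u) = 3 + u/(1 + u) (j(u) = (u + 0)/(u + 1) - 1*(-3) = u/(1 + u) + 3 = 3 + u/(1 + u))
j(8) + 19*D(13) = (3 + 4*8)/(1 + 8) + 19*(13*(1 + 13)) = (3 + 32)/9 + 19*(13*14) = (⅑)*35 + 19*182 = 35/9 + 3458 = 31157/9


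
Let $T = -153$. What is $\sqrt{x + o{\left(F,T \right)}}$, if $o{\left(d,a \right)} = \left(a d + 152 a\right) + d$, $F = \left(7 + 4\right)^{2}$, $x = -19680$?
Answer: $4 i \sqrt{3833} \approx 247.65 i$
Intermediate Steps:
$F = 121$ ($F = 11^{2} = 121$)
$o{\left(d,a \right)} = d + 152 a + a d$ ($o{\left(d,a \right)} = \left(152 a + a d\right) + d = d + 152 a + a d$)
$\sqrt{x + o{\left(F,T \right)}} = \sqrt{-19680 + \left(121 + 152 \left(-153\right) - 18513\right)} = \sqrt{-19680 - 41648} = \sqrt{-61328} = 4 i \sqrt{3833}$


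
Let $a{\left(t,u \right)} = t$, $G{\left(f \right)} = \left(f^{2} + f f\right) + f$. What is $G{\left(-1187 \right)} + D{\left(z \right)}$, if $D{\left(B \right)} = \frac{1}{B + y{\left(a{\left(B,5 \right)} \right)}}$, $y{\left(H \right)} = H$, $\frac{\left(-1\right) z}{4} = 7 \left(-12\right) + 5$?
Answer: $\frac{1780186633}{632} \approx 2.8168 \cdot 10^{6}$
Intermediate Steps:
$G{\left(f \right)} = f + 2 f^{2}$ ($G{\left(f \right)} = \left(f^{2} + f^{2}\right) + f = 2 f^{2} + f = f + 2 f^{2}$)
$z = 316$ ($z = - 4 \left(7 \left(-12\right) + 5\right) = - 4 \left(-84 + 5\right) = \left(-4\right) \left(-79\right) = 316$)
$D{\left(B \right)} = \frac{1}{2 B}$ ($D{\left(B \right)} = \frac{1}{B + B} = \frac{1}{2 B}$)
$G{\left(-1187 \right)} + D{\left(z \right)} = - 1187 \left(1 + 2 \left(-1187\right)\right) + \frac{1}{2 \cdot 316} = - 1187 \left(1 - 2374\right) + \frac{1}{2} \cdot \frac{1}{316} = \left(-1187\right) \left(-2373\right) + \frac{1}{632} = 2816751 + \frac{1}{632} = \frac{1780186633}{632}$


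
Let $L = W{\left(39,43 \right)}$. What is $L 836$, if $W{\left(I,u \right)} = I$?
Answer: $32604$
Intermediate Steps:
$L = 39$
$L 836 = 39 \cdot 836 = 32604$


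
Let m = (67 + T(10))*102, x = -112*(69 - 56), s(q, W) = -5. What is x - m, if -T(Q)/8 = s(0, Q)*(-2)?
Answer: -130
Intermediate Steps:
T(Q) = -80 (T(Q) = -(-40)*(-2) = -8*10 = -80)
x = -1456 (x = -112*13 = -1456)
m = -1326 (m = (67 - 80)*102 = -13*102 = -1326)
x - m = -1456 - 1*(-1326) = -1456 + 1326 = -130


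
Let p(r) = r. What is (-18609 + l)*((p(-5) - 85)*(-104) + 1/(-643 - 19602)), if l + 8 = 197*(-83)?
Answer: -6626198182632/20245 ≈ -3.2730e+8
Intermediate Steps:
l = -16359 (l = -8 + 197*(-83) = -8 - 16351 = -16359)
(-18609 + l)*((p(-5) - 85)*(-104) + 1/(-643 - 19602)) = (-18609 - 16359)*((-5 - 85)*(-104) + 1/(-643 - 19602)) = -34968*(-90*(-104) + 1/(-20245)) = -34968*(9360 - 1/20245) = -34968*189493199/20245 = -6626198182632/20245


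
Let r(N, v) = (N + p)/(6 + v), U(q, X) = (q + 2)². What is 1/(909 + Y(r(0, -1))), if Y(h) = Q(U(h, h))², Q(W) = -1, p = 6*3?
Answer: 1/910 ≈ 0.0010989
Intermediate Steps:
p = 18
U(q, X) = (2 + q)²
r(N, v) = (18 + N)/(6 + v) (r(N, v) = (N + 18)/(6 + v) = (18 + N)/(6 + v))
Y(h) = 1 (Y(h) = (-1)² = 1)
1/(909 + Y(r(0, -1))) = 1/(909 + 1) = 1/910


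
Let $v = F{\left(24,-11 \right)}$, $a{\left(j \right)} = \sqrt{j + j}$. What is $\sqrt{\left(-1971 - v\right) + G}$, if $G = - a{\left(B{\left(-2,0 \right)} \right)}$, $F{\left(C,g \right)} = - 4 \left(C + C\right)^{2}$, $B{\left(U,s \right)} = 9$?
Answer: $\sqrt{7245 - 3 \sqrt{2}} \approx 85.093$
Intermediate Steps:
$a{\left(j \right)} = \sqrt{2} \sqrt{j}$ ($a{\left(j \right)} = \sqrt{2 j} = \sqrt{2} \sqrt{j}$)
$F{\left(C,g \right)} = - 16 C^{2}$ ($F{\left(C,g \right)} = - 4 \left(2 C\right)^{2} = - 4 \cdot 4 C^{2} = - 16 C^{2}$)
$v = -9216$ ($v = - 16 \cdot 24^{2} = \left(-16\right) 576 = -9216$)
$G = - 3 \sqrt{2}$ ($G = - \sqrt{2} \sqrt{9} = - \sqrt{2} \cdot 3 = - 3 \sqrt{2} \approx -4.2426$)
$\sqrt{\left(-1971 - v\right) + G} = \sqrt{\left(-1971 - -9216\right) - 3 \sqrt{2}} = \sqrt{\left(-1971 + 9216\right) - 3 \sqrt{2}} = \sqrt{7245 - 3 \sqrt{2}}$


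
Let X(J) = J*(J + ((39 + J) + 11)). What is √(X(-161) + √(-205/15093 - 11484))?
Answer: √(123157511568 + 559*I*√290671419909)/1677 ≈ 209.27 + 0.25605*I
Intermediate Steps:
X(J) = J*(50 + 2*J) (X(J) = J*(J + (50 + J)) = J*(50 + 2*J))
√(X(-161) + √(-205/15093 - 11484)) = √(2*(-161)*(25 - 161) + √(-205/15093 - 11484)) = √(2*(-161)*(-136) + √(-205*1/15093 - 11484)) = √(43792 + √(-205/15093 - 11484)) = √(43792 + √(-173328217/15093)) = √(43792 + I*√290671419909/5031)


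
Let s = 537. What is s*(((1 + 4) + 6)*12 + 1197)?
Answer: 713673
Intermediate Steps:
s*(((1 + 4) + 6)*12 + 1197) = 537*(((1 + 4) + 6)*12 + 1197) = 537*((5 + 6)*12 + 1197) = 537*(11*12 + 1197) = 537*(132 + 1197) = 537*1329 = 713673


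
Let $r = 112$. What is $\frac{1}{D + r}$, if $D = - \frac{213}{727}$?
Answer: $\frac{727}{81211} \approx 0.008952$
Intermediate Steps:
$D = - \frac{213}{727}$ ($D = \left(-213\right) \frac{1}{727} = - \frac{213}{727} \approx -0.29298$)
$\frac{1}{D + r} = \frac{1}{- \frac{213}{727} + 112} = \frac{1}{\frac{81211}{727}} = \frac{727}{81211}$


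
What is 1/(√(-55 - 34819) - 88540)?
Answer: -44270/3919683237 - I*√34874/7839366474 ≈ -1.1294e-5 - 2.3822e-8*I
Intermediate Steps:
1/(√(-55 - 34819) - 88540) = 1/(√(-34874) - 88540) = 1/(I*√34874 - 88540) = 1/(-88540 + I*√34874)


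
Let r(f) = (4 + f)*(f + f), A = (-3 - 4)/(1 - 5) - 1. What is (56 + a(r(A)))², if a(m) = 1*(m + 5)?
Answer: 297025/64 ≈ 4641.0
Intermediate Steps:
A = ¾ (A = -7/(-4) - 1 = -7*(-¼) - 1 = 7/4 - 1 = ¾ ≈ 0.75000)
r(f) = 2*f*(4 + f) (r(f) = (4 + f)*(2*f) = 2*f*(4 + f))
a(m) = 5 + m (a(m) = 1*(5 + m) = 5 + m)
(56 + a(r(A)))² = (56 + (5 + 2*(¾)*(4 + ¾)))² = (56 + (5 + 2*(¾)*(19/4)))² = (56 + (5 + 57/8))² = (56 + 97/8)² = (545/8)² = 297025/64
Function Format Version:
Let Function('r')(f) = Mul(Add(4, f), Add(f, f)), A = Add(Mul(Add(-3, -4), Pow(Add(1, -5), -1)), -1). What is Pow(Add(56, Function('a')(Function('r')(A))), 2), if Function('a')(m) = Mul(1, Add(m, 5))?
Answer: Rational(297025, 64) ≈ 4641.0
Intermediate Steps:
A = Rational(3, 4) (A = Add(Mul(-7, Pow(-4, -1)), -1) = Add(Mul(-7, Rational(-1, 4)), -1) = Add(Rational(7, 4), -1) = Rational(3, 4) ≈ 0.75000)
Function('r')(f) = Mul(2, f, Add(4, f)) (Function('r')(f) = Mul(Add(4, f), Mul(2, f)) = Mul(2, f, Add(4, f)))
Function('a')(m) = Add(5, m) (Function('a')(m) = Mul(1, Add(5, m)) = Add(5, m))
Pow(Add(56, Function('a')(Function('r')(A))), 2) = Pow(Add(56, Add(5, Mul(2, Rational(3, 4), Add(4, Rational(3, 4))))), 2) = Pow(Add(56, Add(5, Mul(2, Rational(3, 4), Rational(19, 4)))), 2) = Pow(Add(56, Add(5, Rational(57, 8))), 2) = Pow(Add(56, Rational(97, 8)), 2) = Pow(Rational(545, 8), 2) = Rational(297025, 64)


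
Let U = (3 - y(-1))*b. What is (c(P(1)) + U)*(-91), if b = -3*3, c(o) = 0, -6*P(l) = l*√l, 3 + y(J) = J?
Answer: 5733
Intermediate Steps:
y(J) = -3 + J
P(l) = -l^(3/2)/6 (P(l) = -l*√l/6 = -l^(3/2)/6)
b = -9
U = -63 (U = (3 - (-3 - 1))*(-9) = (3 - 1*(-4))*(-9) = (3 + 4)*(-9) = 7*(-9) = -63)
(c(P(1)) + U)*(-91) = (0 - 63)*(-91) = -63*(-91) = 5733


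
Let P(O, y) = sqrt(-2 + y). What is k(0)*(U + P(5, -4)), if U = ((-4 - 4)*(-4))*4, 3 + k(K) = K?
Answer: -384 - 3*I*sqrt(6) ≈ -384.0 - 7.3485*I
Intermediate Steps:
k(K) = -3 + K
U = 128 (U = -8*(-4)*4 = 32*4 = 128)
k(0)*(U + P(5, -4)) = (-3 + 0)*(128 + sqrt(-2 - 4)) = -3*(128 + sqrt(-6)) = -3*(128 + I*sqrt(6)) = -384 - 3*I*sqrt(6)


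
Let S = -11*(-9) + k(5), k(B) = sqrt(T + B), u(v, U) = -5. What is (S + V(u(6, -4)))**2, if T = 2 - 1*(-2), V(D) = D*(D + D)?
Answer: 23104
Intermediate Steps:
V(D) = 2*D**2 (V(D) = D*(2*D) = 2*D**2)
T = 4 (T = 2 + 2 = 4)
k(B) = sqrt(4 + B)
S = 102 (S = -11*(-9) + sqrt(4 + 5) = 99 + sqrt(9) = 99 + 3 = 102)
(S + V(u(6, -4)))**2 = (102 + 2*(-5)**2)**2 = (102 + 2*25)**2 = (102 + 50)**2 = 152**2 = 23104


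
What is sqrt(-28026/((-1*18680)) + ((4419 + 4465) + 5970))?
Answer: sqrt(323982120955)/4670 ≈ 121.88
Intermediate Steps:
sqrt(-28026/((-1*18680)) + ((4419 + 4465) + 5970)) = sqrt(-28026/(-18680) + (8884 + 5970)) = sqrt(-28026*(-1/18680) + 14854) = sqrt(14013/9340 + 14854) = sqrt(138750373/9340) = sqrt(323982120955)/4670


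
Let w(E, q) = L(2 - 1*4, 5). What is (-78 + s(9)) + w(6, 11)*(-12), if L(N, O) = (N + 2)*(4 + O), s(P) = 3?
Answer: -75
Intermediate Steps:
L(N, O) = (2 + N)*(4 + O)
w(E, q) = 0 (w(E, q) = 8 + 2*5 + 4*(2 - 1*4) + (2 - 1*4)*5 = 8 + 10 + 4*(2 - 4) + (2 - 4)*5 = 8 + 10 + 4*(-2) - 2*5 = 8 + 10 - 8 - 10 = 0)
(-78 + s(9)) + w(6, 11)*(-12) = (-78 + 3) + 0*(-12) = -75 + 0 = -75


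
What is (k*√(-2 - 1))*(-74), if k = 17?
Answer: -1258*I*√3 ≈ -2178.9*I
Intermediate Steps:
(k*√(-2 - 1))*(-74) = (17*√(-2 - 1))*(-74) = (17*√(-3))*(-74) = (17*(I*√3))*(-74) = (17*I*√3)*(-74) = -1258*I*√3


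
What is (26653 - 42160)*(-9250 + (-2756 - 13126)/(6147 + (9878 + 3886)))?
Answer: 952091714808/6637 ≈ 1.4345e+8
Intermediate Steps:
(26653 - 42160)*(-9250 + (-2756 - 13126)/(6147 + (9878 + 3886))) = -15507*(-9250 - 15882/(6147 + 13764)) = -15507*(-9250 - 15882/19911) = -15507*(-9250 - 15882*1/19911) = -15507*(-9250 - 5294/6637) = -15507*(-61397544/6637) = 952091714808/6637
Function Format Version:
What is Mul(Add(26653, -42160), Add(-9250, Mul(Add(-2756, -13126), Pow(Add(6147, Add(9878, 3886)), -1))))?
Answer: Rational(952091714808, 6637) ≈ 1.4345e+8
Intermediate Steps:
Mul(Add(26653, -42160), Add(-9250, Mul(Add(-2756, -13126), Pow(Add(6147, Add(9878, 3886)), -1)))) = Mul(-15507, Add(-9250, Mul(-15882, Pow(Add(6147, 13764), -1)))) = Mul(-15507, Add(-9250, Mul(-15882, Pow(19911, -1)))) = Mul(-15507, Add(-9250, Mul(-15882, Rational(1, 19911)))) = Mul(-15507, Add(-9250, Rational(-5294, 6637))) = Mul(-15507, Rational(-61397544, 6637)) = Rational(952091714808, 6637)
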